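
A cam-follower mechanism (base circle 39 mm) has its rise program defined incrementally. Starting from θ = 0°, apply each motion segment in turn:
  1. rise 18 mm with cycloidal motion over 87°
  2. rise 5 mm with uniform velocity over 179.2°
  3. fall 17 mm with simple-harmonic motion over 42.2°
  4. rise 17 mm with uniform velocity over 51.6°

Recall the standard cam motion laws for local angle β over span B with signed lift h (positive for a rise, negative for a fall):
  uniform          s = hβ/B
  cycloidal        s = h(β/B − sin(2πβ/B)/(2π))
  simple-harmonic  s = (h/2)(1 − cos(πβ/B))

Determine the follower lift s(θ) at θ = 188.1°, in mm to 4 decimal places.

seg 1 [0°–87°] cycloidal, h=18: full span → s += 18 → s = 18.0000
seg 2 [87°–266.2°] uniform, h=5: θ=188.1° here. β=101.1, B=179.2. 5·101.1/179.2 = 2.8209 → s = 20.8209

20.8209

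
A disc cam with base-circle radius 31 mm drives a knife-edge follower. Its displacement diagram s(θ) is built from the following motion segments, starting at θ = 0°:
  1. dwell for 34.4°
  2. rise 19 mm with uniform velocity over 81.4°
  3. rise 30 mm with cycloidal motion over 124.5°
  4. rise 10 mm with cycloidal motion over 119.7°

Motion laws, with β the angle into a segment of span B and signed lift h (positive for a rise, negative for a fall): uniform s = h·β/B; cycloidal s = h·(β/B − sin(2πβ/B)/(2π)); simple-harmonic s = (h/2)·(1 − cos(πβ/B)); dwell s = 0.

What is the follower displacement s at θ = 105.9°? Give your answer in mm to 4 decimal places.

seg 1 [0°–34.4°] dwell: s stays 0.0000
seg 2 [34.4°–115.8°] uniform, h=19: θ=105.9° here. β=71.5, B=81.4. 19·71.5/81.4 = 16.6892 → s = 16.6892

16.6892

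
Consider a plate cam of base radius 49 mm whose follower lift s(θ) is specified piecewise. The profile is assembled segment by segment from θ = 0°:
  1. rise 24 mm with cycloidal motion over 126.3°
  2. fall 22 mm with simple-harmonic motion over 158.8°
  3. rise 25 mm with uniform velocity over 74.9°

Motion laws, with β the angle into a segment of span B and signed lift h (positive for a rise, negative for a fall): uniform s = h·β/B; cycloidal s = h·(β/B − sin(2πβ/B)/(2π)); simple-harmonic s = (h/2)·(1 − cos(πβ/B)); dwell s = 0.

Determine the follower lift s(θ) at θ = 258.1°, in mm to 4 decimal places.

seg 1 [0°–126.3°] cycloidal, h=24: full span → s += 24 → s = 24.0000
seg 2 [126.3°–285.1°] simple-harmonic, h=-22: θ=258.1° here. β=131.8, B=158.8. -22/2·(1 − cos(π·0.8300)) = -20.4677 → s = 3.5323

3.5323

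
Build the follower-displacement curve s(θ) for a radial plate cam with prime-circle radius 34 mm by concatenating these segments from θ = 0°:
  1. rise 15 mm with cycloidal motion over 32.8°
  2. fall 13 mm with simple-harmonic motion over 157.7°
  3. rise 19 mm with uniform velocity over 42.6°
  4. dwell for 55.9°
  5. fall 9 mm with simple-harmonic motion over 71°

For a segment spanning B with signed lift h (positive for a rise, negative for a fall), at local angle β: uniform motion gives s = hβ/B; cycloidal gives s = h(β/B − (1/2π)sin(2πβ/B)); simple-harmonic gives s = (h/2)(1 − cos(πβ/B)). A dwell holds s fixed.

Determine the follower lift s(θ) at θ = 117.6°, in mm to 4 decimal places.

seg 1 [0°–32.8°] cycloidal, h=15: full span → s += 15 → s = 15.0000
seg 2 [32.8°–190.5°] simple-harmonic, h=-13: θ=117.6° here. β=84.8, B=157.7. -13/2·(1 − cos(π·0.5377)) = -7.2687 → s = 7.7313

7.7313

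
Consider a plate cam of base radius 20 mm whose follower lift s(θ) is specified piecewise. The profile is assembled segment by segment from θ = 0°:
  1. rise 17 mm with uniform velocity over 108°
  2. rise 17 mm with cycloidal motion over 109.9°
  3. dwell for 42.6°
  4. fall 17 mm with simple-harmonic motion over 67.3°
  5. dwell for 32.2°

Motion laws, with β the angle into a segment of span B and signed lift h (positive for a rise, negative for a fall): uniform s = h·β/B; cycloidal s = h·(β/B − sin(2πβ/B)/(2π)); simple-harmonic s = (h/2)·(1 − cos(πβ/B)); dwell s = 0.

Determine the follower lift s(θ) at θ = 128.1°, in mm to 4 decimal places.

seg 1 [0°–108°] uniform, h=17: full span → s += 17 → s = 17.0000
seg 2 [108°–217.9°] cycloidal, h=17: θ=128.1° here. β=20.1, B=109.9. 17·(0.1829 − sin(2π·0.1829)/(2π)) = 0.6405 → s = 17.6405

17.6405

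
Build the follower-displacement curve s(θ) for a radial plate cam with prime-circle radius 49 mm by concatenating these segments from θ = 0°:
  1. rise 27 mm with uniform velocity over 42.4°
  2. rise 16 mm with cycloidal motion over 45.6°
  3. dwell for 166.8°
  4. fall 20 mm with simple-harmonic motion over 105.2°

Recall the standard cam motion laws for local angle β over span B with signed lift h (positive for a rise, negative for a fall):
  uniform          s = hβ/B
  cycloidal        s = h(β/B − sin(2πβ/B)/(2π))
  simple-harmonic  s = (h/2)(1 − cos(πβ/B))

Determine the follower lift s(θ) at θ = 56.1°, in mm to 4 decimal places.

seg 1 [0°–42.4°] uniform, h=27: full span → s += 27 → s = 27.0000
seg 2 [42.4°–88°] cycloidal, h=16: θ=56.1° here. β=13.7, B=45.6. 16·(0.3004 − sin(2π·0.3004)/(2π)) = 2.3873 → s = 29.3873

29.3873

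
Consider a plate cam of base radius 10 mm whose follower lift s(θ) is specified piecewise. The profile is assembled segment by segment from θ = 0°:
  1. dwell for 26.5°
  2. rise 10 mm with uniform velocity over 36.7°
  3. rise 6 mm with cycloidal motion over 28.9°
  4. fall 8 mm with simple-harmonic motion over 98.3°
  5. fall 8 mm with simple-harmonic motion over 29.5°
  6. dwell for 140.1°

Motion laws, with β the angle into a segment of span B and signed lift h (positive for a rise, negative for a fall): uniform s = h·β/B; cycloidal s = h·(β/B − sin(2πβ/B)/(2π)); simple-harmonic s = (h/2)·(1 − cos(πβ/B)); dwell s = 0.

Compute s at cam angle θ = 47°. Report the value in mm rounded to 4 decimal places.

seg 1 [0°–26.5°] dwell: s stays 0.0000
seg 2 [26.5°–63.2°] uniform, h=10: θ=47° here. β=20.5, B=36.7. 10·20.5/36.7 = 5.5858 → s = 5.5858

5.5858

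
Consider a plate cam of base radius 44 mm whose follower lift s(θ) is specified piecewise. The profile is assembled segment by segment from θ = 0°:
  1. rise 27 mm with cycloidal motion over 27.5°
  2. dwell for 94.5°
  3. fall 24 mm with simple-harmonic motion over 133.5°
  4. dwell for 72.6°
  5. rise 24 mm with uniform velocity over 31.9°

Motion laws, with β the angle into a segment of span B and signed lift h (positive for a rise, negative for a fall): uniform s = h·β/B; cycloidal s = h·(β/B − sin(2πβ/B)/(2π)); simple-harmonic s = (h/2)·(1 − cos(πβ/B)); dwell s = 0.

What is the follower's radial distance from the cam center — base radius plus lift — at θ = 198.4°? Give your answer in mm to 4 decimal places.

seg 1 [0°–27.5°] cycloidal, h=27: full span → s += 27 → s = 27.0000
seg 2 [27.5°–122°] dwell: s stays 27.0000
seg 3 [122°–255.5°] simple-harmonic, h=-24: θ=198.4° here. β=76.4, B=133.5. -24/2·(1 − cos(π·0.5723)) = -14.7017 → s = 12.2983
radial distance = base radius + s = 44 + 12.2983 = 56.2983

56.2983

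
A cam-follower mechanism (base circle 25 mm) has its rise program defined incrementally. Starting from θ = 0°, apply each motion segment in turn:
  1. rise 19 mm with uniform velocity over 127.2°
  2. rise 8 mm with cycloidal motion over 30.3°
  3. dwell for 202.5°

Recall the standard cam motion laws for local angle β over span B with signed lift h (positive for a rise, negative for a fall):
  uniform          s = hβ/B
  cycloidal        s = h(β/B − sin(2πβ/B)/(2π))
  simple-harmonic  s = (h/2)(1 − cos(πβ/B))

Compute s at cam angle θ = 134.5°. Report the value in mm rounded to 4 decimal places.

seg 1 [0°–127.2°] uniform, h=19: full span → s += 19 → s = 19.0000
seg 2 [127.2°–157.5°] cycloidal, h=8: θ=134.5° here. β=7.3, B=30.3. 8·(0.2409 − sin(2π·0.2409)/(2π)) = 0.6562 → s = 19.6562

19.6562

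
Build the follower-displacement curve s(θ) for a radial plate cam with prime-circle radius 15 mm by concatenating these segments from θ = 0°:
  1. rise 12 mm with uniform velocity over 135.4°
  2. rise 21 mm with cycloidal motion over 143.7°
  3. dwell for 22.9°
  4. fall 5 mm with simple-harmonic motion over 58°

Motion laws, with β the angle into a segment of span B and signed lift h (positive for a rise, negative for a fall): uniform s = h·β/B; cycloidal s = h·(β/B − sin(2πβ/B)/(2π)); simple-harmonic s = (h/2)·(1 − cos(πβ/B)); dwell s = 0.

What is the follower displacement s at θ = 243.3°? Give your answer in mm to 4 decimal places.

seg 1 [0°–135.4°] uniform, h=12: full span → s += 12 → s = 12.0000
seg 2 [135.4°–279.1°] cycloidal, h=21: θ=243.3° here. β=107.9, B=143.7. 21·(0.7509 − sin(2π·0.7509)/(2π)) = 19.1105 → s = 31.1105

31.1105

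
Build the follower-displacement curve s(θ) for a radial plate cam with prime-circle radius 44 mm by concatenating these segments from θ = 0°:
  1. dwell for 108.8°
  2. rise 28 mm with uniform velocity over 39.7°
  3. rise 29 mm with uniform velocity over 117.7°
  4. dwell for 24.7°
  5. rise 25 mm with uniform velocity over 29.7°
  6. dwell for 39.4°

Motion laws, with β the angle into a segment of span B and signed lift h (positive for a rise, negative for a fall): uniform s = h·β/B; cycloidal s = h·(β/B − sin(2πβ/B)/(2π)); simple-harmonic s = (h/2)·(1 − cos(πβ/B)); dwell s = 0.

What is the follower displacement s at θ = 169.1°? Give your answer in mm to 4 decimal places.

seg 1 [0°–108.8°] dwell: s stays 0.0000
seg 2 [108.8°–148.5°] uniform, h=28: full span → s += 28 → s = 28.0000
seg 3 [148.5°–266.2°] uniform, h=29: θ=169.1° here. β=20.6, B=117.7. 29·20.6/117.7 = 5.0756 → s = 33.0756

33.0756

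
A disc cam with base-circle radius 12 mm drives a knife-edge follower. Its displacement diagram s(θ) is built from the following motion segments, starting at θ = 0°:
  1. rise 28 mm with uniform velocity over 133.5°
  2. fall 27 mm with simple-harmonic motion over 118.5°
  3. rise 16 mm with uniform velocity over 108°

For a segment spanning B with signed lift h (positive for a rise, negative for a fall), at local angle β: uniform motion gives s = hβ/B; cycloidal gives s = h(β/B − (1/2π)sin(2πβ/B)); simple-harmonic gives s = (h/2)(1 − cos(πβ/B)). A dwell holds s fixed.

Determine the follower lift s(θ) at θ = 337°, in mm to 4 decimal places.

seg 1 [0°–133.5°] uniform, h=28: full span → s += 28 → s = 28.0000
seg 2 [133.5°–252°] simple-harmonic, h=-27: full span → s += -27 → s = 1.0000
seg 3 [252°–360°] uniform, h=16: θ=337° here. β=85, B=108. 16·85/108 = 12.5926 → s = 13.5926

13.5926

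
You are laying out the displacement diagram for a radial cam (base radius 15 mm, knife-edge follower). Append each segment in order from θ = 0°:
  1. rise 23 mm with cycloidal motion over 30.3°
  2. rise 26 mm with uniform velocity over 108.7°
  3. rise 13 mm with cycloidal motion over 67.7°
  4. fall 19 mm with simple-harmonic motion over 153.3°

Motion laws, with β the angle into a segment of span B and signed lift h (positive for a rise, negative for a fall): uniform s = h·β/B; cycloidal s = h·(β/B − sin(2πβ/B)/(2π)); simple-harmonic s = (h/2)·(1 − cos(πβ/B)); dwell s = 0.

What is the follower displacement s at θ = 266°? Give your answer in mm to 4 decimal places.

seg 1 [0°–30.3°] cycloidal, h=23: full span → s += 23 → s = 23.0000
seg 2 [30.3°–139°] uniform, h=26: full span → s += 26 → s = 49.0000
seg 3 [139°–206.7°] cycloidal, h=13: full span → s += 13 → s = 62.0000
seg 4 [206.7°–360°] simple-harmonic, h=-19: θ=266° here. β=59.3, B=153.3. -19/2·(1 − cos(π·0.3868)) = -6.1929 → s = 55.8071

55.8071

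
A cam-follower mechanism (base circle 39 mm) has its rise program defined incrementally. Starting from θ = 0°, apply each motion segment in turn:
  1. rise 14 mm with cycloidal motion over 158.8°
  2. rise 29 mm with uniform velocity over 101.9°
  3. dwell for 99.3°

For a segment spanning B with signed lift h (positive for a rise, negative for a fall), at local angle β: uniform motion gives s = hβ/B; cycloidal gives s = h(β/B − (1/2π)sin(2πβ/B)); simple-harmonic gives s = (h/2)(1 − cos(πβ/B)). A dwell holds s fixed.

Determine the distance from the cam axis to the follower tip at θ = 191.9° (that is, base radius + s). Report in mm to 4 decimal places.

seg 1 [0°–158.8°] cycloidal, h=14: full span → s += 14 → s = 14.0000
seg 2 [158.8°–260.7°] uniform, h=29: θ=191.9° here. β=33.1, B=101.9. 29·33.1/101.9 = 9.4200 → s = 23.4200
radial distance = base radius + s = 39 + 23.4200 = 62.4200

62.4200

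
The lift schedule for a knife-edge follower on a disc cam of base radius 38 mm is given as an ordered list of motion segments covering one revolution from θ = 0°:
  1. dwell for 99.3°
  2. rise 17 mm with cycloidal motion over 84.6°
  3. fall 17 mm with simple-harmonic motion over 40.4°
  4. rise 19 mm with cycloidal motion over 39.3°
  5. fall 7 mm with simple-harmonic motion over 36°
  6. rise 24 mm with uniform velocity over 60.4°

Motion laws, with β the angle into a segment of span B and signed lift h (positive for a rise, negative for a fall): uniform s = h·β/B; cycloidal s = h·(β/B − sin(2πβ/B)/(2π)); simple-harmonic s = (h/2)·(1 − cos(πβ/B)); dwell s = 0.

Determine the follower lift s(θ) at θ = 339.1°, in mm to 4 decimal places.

seg 1 [0°–99.3°] dwell: s stays 0.0000
seg 2 [99.3°–183.9°] cycloidal, h=17: full span → s += 17 → s = 17.0000
seg 3 [183.9°–224.3°] simple-harmonic, h=-17: full span → s += -17 → s = 0.0000
seg 4 [224.3°–263.6°] cycloidal, h=19: full span → s += 19 → s = 19.0000
seg 5 [263.6°–299.6°] simple-harmonic, h=-7: full span → s += -7 → s = 12.0000
seg 6 [299.6°–360°] uniform, h=24: θ=339.1° here. β=39.5, B=60.4. 24·39.5/60.4 = 15.6954 → s = 27.6954

27.6954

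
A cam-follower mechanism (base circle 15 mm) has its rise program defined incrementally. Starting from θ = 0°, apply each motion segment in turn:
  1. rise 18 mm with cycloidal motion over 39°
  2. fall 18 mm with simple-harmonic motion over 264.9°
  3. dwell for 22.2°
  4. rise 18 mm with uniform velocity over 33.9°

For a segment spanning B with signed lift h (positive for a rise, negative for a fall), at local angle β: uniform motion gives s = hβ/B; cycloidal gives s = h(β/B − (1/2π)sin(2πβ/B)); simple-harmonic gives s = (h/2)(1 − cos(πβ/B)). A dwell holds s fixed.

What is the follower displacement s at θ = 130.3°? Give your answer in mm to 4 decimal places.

seg 1 [0°–39°] cycloidal, h=18: full span → s += 18 → s = 18.0000
seg 2 [39°–303.9°] simple-harmonic, h=-18: θ=130.3° here. β=91.3, B=264.9. -18/2·(1 − cos(π·0.3447)) = -4.7801 → s = 13.2199

13.2199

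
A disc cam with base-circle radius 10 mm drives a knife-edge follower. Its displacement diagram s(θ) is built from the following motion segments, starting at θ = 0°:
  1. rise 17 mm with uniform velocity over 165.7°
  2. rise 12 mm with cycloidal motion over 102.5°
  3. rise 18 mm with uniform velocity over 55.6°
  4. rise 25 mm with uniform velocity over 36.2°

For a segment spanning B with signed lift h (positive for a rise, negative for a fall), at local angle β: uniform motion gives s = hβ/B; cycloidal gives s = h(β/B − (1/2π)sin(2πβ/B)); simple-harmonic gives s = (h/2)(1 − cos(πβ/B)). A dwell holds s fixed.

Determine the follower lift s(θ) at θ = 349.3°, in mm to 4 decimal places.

seg 1 [0°–165.7°] uniform, h=17: full span → s += 17 → s = 17.0000
seg 2 [165.7°–268.2°] cycloidal, h=12: full span → s += 12 → s = 29.0000
seg 3 [268.2°–323.8°] uniform, h=18: full span → s += 18 → s = 47.0000
seg 4 [323.8°–360°] uniform, h=25: θ=349.3° here. β=25.5, B=36.2. 25·25.5/36.2 = 17.6105 → s = 64.6105

64.6105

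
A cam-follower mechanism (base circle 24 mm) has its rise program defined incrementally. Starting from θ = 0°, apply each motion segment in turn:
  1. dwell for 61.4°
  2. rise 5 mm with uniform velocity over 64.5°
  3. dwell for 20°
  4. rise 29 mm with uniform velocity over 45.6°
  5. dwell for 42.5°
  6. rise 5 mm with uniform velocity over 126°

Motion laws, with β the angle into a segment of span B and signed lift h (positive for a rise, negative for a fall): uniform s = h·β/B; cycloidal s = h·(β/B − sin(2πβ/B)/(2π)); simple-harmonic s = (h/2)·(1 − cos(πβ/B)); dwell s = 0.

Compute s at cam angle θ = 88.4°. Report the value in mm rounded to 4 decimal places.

seg 1 [0°–61.4°] dwell: s stays 0.0000
seg 2 [61.4°–125.9°] uniform, h=5: θ=88.4° here. β=27, B=64.5. 5·27/64.5 = 2.0930 → s = 2.0930

2.0930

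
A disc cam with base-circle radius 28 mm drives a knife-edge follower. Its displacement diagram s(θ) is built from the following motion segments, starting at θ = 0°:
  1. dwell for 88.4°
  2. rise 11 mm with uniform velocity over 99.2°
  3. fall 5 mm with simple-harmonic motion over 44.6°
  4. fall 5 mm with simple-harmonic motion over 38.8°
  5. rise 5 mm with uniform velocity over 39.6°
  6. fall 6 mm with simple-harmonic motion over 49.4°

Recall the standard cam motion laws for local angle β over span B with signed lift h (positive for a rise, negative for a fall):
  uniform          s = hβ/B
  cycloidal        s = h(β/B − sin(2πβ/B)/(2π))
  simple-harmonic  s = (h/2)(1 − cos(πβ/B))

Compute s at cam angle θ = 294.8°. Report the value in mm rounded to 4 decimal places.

seg 1 [0°–88.4°] dwell: s stays 0.0000
seg 2 [88.4°–187.6°] uniform, h=11: full span → s += 11 → s = 11.0000
seg 3 [187.6°–232.2°] simple-harmonic, h=-5: full span → s += -5 → s = 6.0000
seg 4 [232.2°–271°] simple-harmonic, h=-5: full span → s += -5 → s = 1.0000
seg 5 [271°–310.6°] uniform, h=5: θ=294.8° here. β=23.8, B=39.6. 5·23.8/39.6 = 3.0051 → s = 4.0051

4.0051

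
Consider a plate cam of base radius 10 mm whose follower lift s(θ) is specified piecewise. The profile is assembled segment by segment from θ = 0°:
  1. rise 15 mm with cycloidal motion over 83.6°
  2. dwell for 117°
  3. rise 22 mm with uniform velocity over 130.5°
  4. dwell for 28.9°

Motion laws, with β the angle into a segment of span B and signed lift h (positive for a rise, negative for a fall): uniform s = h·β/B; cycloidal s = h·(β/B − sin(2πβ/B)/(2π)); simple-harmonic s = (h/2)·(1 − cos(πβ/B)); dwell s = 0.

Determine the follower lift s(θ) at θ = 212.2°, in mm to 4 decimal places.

seg 1 [0°–83.6°] cycloidal, h=15: full span → s += 15 → s = 15.0000
seg 2 [83.6°–200.6°] dwell: s stays 15.0000
seg 3 [200.6°–331.1°] uniform, h=22: θ=212.2° here. β=11.6, B=130.5. 22·11.6/130.5 = 1.9556 → s = 16.9556

16.9556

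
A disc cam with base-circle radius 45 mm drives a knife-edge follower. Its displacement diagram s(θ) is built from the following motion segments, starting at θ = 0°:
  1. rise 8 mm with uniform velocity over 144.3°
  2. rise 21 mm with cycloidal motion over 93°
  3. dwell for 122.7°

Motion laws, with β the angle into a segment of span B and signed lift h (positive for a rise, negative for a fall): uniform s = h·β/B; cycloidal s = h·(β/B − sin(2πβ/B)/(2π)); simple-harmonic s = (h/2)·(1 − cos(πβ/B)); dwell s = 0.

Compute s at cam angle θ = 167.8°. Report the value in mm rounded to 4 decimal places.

seg 1 [0°–144.3°] uniform, h=8: full span → s += 8 → s = 8.0000
seg 2 [144.3°–237.3°] cycloidal, h=21: θ=167.8° here. β=23.5, B=93. 21·(0.2527 − sin(2π·0.2527)/(2π)) = 1.9647 → s = 9.9647

9.9647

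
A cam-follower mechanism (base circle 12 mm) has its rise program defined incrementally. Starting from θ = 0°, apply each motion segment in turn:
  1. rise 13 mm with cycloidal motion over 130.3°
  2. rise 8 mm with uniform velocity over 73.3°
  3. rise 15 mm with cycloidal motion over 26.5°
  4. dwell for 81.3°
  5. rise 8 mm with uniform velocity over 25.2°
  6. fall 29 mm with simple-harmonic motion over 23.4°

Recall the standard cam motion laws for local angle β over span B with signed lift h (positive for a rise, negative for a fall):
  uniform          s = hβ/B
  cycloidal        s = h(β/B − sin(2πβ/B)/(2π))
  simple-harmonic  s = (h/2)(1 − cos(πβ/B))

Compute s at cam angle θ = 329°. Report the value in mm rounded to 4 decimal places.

seg 1 [0°–130.3°] cycloidal, h=13: full span → s += 13 → s = 13.0000
seg 2 [130.3°–203.6°] uniform, h=8: full span → s += 8 → s = 21.0000
seg 3 [203.6°–230.1°] cycloidal, h=15: full span → s += 15 → s = 36.0000
seg 4 [230.1°–311.4°] dwell: s stays 36.0000
seg 5 [311.4°–336.6°] uniform, h=8: θ=329° here. β=17.6, B=25.2. 8·17.6/25.2 = 5.5873 → s = 41.5873

41.5873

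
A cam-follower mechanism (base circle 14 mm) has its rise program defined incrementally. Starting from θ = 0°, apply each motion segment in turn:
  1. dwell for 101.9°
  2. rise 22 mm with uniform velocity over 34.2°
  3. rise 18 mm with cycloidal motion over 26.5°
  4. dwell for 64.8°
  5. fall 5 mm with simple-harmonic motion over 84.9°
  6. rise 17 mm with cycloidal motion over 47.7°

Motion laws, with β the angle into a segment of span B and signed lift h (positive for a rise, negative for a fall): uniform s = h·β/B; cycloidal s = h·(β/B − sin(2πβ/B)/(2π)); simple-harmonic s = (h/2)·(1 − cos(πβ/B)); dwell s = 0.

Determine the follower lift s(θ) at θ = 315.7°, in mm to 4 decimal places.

seg 1 [0°–101.9°] dwell: s stays 0.0000
seg 2 [101.9°–136.1°] uniform, h=22: full span → s += 22 → s = 22.0000
seg 3 [136.1°–162.6°] cycloidal, h=18: full span → s += 18 → s = 40.0000
seg 4 [162.6°–227.4°] dwell: s stays 40.0000
seg 5 [227.4°–312.3°] simple-harmonic, h=-5: full span → s += -5 → s = 35.0000
seg 6 [312.3°–360°] cycloidal, h=17: θ=315.7° here. β=3.4, B=47.7. 17·(0.0713 − sin(2π·0.0713)/(2π)) = 0.0401 → s = 35.0401

35.0401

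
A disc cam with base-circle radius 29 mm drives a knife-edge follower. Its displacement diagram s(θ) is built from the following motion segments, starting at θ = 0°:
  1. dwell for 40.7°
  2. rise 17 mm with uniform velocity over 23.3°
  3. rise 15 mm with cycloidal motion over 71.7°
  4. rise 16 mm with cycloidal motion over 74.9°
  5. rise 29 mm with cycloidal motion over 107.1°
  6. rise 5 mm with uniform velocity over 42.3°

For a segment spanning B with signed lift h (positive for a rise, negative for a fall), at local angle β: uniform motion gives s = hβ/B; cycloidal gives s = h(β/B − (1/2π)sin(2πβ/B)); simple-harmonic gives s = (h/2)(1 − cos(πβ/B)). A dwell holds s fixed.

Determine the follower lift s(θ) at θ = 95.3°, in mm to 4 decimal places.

seg 1 [0°–40.7°] dwell: s stays 0.0000
seg 2 [40.7°–64°] uniform, h=17: full span → s += 17 → s = 17.0000
seg 3 [64°–135.7°] cycloidal, h=15: θ=95.3° here. β=31.3, B=71.7. 15·(0.4365 − sin(2π·0.4365)/(2π)) = 5.6213 → s = 22.6213

22.6213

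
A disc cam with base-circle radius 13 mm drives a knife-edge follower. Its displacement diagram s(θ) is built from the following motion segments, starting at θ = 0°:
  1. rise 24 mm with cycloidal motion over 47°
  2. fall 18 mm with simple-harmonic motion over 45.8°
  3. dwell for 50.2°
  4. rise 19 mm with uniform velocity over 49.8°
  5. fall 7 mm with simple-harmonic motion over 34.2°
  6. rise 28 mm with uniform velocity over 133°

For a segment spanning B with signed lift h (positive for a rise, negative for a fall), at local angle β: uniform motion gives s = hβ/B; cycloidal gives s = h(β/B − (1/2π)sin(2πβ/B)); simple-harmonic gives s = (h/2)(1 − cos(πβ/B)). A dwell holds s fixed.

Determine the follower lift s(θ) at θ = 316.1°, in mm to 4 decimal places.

seg 1 [0°–47°] cycloidal, h=24: full span → s += 24 → s = 24.0000
seg 2 [47°–92.8°] simple-harmonic, h=-18: full span → s += -18 → s = 6.0000
seg 3 [92.8°–143°] dwell: s stays 6.0000
seg 4 [143°–192.8°] uniform, h=19: full span → s += 19 → s = 25.0000
seg 5 [192.8°–227°] simple-harmonic, h=-7: full span → s += -7 → s = 18.0000
seg 6 [227°–360°] uniform, h=28: θ=316.1° here. β=89.1, B=133. 28·89.1/133 = 18.7579 → s = 36.7579

36.7579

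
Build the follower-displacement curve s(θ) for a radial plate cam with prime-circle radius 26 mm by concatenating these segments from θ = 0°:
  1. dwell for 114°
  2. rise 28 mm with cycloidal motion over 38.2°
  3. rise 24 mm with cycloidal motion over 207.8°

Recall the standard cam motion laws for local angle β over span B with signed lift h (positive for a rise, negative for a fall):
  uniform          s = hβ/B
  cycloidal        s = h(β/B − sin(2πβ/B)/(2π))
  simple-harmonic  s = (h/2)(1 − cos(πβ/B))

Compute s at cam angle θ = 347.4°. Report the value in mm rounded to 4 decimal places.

seg 1 [0°–114°] dwell: s stays 0.0000
seg 2 [114°–152.2°] cycloidal, h=28: full span → s += 28 → s = 28.0000
seg 3 [152.2°–360°] cycloidal, h=24: θ=347.4° here. β=195.2, B=207.8. 24·(0.9394 − sin(2π·0.9394)/(2π)) = 23.9651 → s = 51.9651

51.9651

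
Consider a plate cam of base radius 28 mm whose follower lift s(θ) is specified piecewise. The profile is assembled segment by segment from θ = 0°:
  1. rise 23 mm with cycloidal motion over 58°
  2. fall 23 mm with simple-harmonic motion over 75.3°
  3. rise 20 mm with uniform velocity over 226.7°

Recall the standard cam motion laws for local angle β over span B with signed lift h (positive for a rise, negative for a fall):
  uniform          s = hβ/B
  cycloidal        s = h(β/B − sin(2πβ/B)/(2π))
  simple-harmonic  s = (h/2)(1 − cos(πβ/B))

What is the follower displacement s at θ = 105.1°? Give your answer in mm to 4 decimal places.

seg 1 [0°–58°] cycloidal, h=23: full span → s += 23 → s = 23.0000
seg 2 [58°–133.3°] simple-harmonic, h=-23: θ=105.1° here. β=47.1, B=75.3. -23/2·(1 − cos(π·0.6255)) = -15.9175 → s = 7.0825

7.0825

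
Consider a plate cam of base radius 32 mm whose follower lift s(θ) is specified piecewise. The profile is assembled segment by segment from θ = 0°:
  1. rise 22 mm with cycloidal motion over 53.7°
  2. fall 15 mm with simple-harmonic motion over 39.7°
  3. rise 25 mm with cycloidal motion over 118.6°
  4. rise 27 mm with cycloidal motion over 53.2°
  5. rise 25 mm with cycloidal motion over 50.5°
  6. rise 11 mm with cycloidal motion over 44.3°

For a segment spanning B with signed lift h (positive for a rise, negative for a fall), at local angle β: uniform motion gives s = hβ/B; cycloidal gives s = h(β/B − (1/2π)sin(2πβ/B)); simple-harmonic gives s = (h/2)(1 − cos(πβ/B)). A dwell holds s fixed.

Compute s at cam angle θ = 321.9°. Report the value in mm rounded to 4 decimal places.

seg 1 [0°–53.7°] cycloidal, h=22: full span → s += 22 → s = 22.0000
seg 2 [53.7°–93.4°] simple-harmonic, h=-15: full span → s += -15 → s = 7.0000
seg 3 [93.4°–212°] cycloidal, h=25: full span → s += 25 → s = 32.0000
seg 4 [212°–265.2°] cycloidal, h=27: full span → s += 27 → s = 59.0000
seg 5 [265.2°–315.7°] cycloidal, h=25: full span → s += 25 → s = 84.0000
seg 6 [315.7°–360°] cycloidal, h=11: θ=321.9° here. β=6.2, B=44.3. 11·(0.1400 − sin(2π·0.1400)/(2π)) = 0.1909 → s = 84.1909

84.1909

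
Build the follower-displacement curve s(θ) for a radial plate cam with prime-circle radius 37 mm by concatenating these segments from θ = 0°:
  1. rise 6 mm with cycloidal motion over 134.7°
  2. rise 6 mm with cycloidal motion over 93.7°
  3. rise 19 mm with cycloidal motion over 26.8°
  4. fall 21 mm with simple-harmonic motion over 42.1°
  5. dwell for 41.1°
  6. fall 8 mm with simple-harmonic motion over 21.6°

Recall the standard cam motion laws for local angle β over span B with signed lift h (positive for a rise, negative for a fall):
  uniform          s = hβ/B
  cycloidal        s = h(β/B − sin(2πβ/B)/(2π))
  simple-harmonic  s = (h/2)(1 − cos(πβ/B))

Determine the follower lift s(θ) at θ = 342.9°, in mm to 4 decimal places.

seg 1 [0°–134.7°] cycloidal, h=6: full span → s += 6 → s = 6.0000
seg 2 [134.7°–228.4°] cycloidal, h=6: full span → s += 6 → s = 12.0000
seg 3 [228.4°–255.2°] cycloidal, h=19: full span → s += 19 → s = 31.0000
seg 4 [255.2°–297.3°] simple-harmonic, h=-21: full span → s += -21 → s = 10.0000
seg 5 [297.3°–338.4°] dwell: s stays 10.0000
seg 6 [338.4°–360°] simple-harmonic, h=-8: θ=342.9° here. β=4.5, B=21.6. -8/2·(1 − cos(π·0.2083)) = -0.8266 → s = 9.1734

9.1734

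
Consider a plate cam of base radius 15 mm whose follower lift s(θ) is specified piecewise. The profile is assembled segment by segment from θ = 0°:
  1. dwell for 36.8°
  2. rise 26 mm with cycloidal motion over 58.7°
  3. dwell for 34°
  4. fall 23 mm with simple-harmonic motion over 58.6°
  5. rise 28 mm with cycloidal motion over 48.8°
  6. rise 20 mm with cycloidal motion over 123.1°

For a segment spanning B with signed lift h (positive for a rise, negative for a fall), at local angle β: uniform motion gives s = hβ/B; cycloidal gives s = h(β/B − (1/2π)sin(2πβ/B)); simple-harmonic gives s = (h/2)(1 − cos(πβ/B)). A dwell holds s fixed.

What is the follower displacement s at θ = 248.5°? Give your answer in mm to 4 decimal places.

seg 1 [0°–36.8°] dwell: s stays 0.0000
seg 2 [36.8°–95.5°] cycloidal, h=26: full span → s += 26 → s = 26.0000
seg 3 [95.5°–129.5°] dwell: s stays 26.0000
seg 4 [129.5°–188.1°] simple-harmonic, h=-23: full span → s += -23 → s = 3.0000
seg 5 [188.1°–236.9°] cycloidal, h=28: full span → s += 28 → s = 31.0000
seg 6 [236.9°–360°] cycloidal, h=20: θ=248.5° here. β=11.6, B=123.1. 20·(0.0942 − sin(2π·0.0942)/(2π)) = 0.1082 → s = 31.1082

31.1082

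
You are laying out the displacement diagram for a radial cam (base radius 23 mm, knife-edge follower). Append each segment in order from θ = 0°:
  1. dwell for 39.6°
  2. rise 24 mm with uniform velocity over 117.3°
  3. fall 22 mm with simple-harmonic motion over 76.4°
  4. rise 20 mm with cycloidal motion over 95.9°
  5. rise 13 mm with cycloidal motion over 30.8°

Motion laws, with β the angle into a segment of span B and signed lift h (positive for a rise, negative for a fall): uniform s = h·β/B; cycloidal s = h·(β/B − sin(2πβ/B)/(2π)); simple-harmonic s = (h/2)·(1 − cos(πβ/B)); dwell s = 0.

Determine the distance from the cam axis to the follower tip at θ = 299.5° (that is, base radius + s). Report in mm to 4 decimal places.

seg 1 [0°–39.6°] dwell: s stays 0.0000
seg 2 [39.6°–156.9°] uniform, h=24: full span → s += 24 → s = 24.0000
seg 3 [156.9°–233.3°] simple-harmonic, h=-22: full span → s += -22 → s = 2.0000
seg 4 [233.3°–329.2°] cycloidal, h=20: θ=299.5° here. β=66.2, B=95.9. 20·(0.6903 − sin(2π·0.6903)/(2π)) = 16.7678 → s = 18.7678
radial distance = base radius + s = 23 + 18.7678 = 41.7678

41.7678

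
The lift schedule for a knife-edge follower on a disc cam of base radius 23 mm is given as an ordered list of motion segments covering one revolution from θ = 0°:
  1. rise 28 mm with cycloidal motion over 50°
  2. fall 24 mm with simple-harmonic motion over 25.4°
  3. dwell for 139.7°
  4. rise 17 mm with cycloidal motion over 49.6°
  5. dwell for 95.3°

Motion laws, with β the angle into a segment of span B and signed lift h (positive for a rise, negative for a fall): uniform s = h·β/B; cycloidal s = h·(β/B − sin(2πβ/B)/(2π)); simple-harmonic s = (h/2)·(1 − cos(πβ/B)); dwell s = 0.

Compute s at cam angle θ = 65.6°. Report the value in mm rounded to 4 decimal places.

seg 1 [0°–50°] cycloidal, h=28: full span → s += 28 → s = 28.0000
seg 2 [50°–75.4°] simple-harmonic, h=-24: θ=65.6° here. β=15.6, B=25.4. -24/2·(1 − cos(π·0.6142)) = -16.2125 → s = 11.7875

11.7875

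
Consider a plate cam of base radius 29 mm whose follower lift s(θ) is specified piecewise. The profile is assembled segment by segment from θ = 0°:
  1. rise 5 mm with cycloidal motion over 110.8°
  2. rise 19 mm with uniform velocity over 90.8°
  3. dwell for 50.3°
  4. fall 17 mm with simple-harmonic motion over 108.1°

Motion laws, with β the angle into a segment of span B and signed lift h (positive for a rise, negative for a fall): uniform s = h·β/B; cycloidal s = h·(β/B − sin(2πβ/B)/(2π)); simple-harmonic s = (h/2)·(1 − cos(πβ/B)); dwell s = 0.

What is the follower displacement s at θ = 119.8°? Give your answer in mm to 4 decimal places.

seg 1 [0°–110.8°] cycloidal, h=5: full span → s += 5 → s = 5.0000
seg 2 [110.8°–201.6°] uniform, h=19: θ=119.8° here. β=9, B=90.8. 19·9/90.8 = 1.8833 → s = 6.8833

6.8833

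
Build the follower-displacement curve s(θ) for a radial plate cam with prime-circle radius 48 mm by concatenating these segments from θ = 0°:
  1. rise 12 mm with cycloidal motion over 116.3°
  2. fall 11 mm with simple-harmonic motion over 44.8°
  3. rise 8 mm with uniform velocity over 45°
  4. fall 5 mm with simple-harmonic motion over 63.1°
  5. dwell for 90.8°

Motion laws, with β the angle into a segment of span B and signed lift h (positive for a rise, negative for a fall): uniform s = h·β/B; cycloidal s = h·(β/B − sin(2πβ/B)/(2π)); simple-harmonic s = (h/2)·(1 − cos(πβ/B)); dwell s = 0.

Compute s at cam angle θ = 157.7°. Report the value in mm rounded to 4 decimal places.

seg 1 [0°–116.3°] cycloidal, h=12: full span → s += 12 → s = 12.0000
seg 2 [116.3°–161.1°] simple-harmonic, h=-11: θ=157.7° here. β=41.4, B=44.8. -11/2·(1 − cos(π·0.9241)) = -10.8444 → s = 1.1556

1.1556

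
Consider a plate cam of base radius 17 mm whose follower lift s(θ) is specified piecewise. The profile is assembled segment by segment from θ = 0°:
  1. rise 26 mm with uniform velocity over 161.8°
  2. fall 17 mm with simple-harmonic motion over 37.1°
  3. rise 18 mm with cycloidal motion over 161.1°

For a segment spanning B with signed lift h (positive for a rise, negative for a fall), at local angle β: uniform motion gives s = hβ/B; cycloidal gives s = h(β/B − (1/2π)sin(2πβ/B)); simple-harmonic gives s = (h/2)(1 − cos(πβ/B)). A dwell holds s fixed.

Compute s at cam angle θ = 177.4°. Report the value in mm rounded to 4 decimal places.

seg 1 [0°–161.8°] uniform, h=26: full span → s += 26 → s = 26.0000
seg 2 [161.8°–198.9°] simple-harmonic, h=-17: θ=177.4° here. β=15.6, B=37.1. -17/2·(1 − cos(π·0.4205)) = -6.3987 → s = 19.6013

19.6013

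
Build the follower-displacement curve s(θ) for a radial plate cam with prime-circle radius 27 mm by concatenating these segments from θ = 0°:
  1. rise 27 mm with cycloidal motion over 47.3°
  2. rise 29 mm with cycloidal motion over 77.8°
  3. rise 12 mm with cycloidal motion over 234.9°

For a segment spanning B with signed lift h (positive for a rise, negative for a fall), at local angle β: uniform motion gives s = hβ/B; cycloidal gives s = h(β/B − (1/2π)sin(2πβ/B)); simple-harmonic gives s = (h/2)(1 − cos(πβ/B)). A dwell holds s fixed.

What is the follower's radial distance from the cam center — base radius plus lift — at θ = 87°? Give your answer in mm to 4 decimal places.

seg 1 [0°–47.3°] cycloidal, h=27: full span → s += 27 → s = 27.0000
seg 2 [47.3°–125.1°] cycloidal, h=29: θ=87° here. β=39.7, B=77.8. 29·(0.5103 − sin(2π·0.5103)/(2π)) = 15.0962 → s = 42.0962
radial distance = base radius + s = 27 + 42.0962 = 69.0962

69.0962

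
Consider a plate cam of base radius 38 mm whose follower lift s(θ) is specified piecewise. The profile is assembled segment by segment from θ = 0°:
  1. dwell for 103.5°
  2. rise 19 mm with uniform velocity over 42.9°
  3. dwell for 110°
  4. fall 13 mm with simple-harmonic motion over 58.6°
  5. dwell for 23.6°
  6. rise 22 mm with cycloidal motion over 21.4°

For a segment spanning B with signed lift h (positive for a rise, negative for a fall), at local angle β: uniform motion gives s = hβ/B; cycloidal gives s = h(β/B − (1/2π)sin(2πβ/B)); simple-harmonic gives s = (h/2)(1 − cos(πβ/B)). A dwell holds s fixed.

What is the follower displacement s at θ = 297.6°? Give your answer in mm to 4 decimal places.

seg 1 [0°–103.5°] dwell: s stays 0.0000
seg 2 [103.5°–146.4°] uniform, h=19: full span → s += 19 → s = 19.0000
seg 3 [146.4°–256.4°] dwell: s stays 19.0000
seg 4 [256.4°–315°] simple-harmonic, h=-13: θ=297.6° here. β=41.2, B=58.6. -13/2·(1 − cos(π·0.7031)) = -10.3712 → s = 8.6288

8.6288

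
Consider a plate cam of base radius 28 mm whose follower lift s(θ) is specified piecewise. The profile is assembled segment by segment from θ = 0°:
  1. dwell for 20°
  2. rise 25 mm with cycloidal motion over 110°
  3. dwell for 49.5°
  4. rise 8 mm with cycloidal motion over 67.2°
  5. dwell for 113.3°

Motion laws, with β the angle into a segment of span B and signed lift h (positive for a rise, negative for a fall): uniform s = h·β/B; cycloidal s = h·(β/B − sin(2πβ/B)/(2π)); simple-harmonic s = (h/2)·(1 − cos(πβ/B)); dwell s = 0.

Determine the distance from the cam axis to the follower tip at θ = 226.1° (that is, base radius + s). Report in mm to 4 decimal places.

seg 1 [0°–20°] dwell: s stays 0.0000
seg 2 [20°–130°] cycloidal, h=25: full span → s += 25 → s = 25.0000
seg 3 [130°–179.5°] dwell: s stays 25.0000
seg 4 [179.5°–246.7°] cycloidal, h=8: θ=226.1° here. β=46.6, B=67.2. 8·(0.6935 − sin(2π·0.6935)/(2π)) = 6.7413 → s = 31.7413
radial distance = base radius + s = 28 + 31.7413 = 59.7413

59.7413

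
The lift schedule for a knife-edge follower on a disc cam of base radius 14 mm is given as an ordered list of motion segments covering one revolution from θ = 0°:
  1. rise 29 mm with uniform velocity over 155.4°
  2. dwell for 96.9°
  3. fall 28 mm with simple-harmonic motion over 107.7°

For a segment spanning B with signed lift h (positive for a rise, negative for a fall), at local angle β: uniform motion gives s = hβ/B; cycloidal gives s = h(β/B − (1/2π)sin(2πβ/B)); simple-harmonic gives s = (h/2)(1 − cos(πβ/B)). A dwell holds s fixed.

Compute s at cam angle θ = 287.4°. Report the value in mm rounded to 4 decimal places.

seg 1 [0°–155.4°] uniform, h=29: full span → s += 29 → s = 29.0000
seg 2 [155.4°–252.3°] dwell: s stays 29.0000
seg 3 [252.3°–360°] simple-harmonic, h=-28: θ=287.4° here. β=35.1, B=107.7. -28/2·(1 − cos(π·0.3259)) = -6.7190 → s = 22.2810

22.2810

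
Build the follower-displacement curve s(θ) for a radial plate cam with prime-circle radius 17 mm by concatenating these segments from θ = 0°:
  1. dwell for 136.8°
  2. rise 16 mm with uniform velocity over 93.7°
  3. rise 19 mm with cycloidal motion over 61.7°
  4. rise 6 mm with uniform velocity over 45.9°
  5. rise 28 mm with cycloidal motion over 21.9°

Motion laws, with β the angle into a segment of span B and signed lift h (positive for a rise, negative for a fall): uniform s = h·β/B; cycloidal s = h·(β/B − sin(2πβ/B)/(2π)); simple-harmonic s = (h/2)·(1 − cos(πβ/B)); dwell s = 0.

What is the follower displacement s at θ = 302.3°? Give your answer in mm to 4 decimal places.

seg 1 [0°–136.8°] dwell: s stays 0.0000
seg 2 [136.8°–230.5°] uniform, h=16: full span → s += 16 → s = 16.0000
seg 3 [230.5°–292.2°] cycloidal, h=19: full span → s += 19 → s = 35.0000
seg 4 [292.2°–338.1°] uniform, h=6: θ=302.3° here. β=10.1, B=45.9. 6·10.1/45.9 = 1.3203 → s = 36.3203

36.3203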